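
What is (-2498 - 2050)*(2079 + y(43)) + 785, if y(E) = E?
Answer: -9650071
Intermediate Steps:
(-2498 - 2050)*(2079 + y(43)) + 785 = (-2498 - 2050)*(2079 + 43) + 785 = -4548*2122 + 785 = -9650856 + 785 = -9650071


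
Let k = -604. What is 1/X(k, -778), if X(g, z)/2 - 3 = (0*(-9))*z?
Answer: ⅙ ≈ 0.16667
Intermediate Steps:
X(g, z) = 6 (X(g, z) = 6 + 2*((0*(-9))*z) = 6 + 2*(0*z) = 6 + 2*0 = 6 + 0 = 6)
1/X(k, -778) = 1/6 = ⅙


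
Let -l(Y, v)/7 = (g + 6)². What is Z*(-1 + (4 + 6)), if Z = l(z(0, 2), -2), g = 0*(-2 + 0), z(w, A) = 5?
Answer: -2268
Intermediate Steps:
g = 0 (g = 0*(-2) = 0)
l(Y, v) = -252 (l(Y, v) = -7*(0 + 6)² = -7*6² = -7*36 = -252)
Z = -252
Z*(-1 + (4 + 6)) = -252*(-1 + (4 + 6)) = -252*(-1 + 10) = -252*9 = -2268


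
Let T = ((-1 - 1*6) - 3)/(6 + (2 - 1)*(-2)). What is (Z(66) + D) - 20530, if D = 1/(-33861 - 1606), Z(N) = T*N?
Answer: -733989566/35467 ≈ -20695.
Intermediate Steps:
T = -5/2 (T = ((-1 - 6) - 3)/(6 + 1*(-2)) = (-7 - 3)/(6 - 2) = -10/4 = -10*1/4 = -5/2 ≈ -2.5000)
Z(N) = -5*N/2
D = -1/35467 (D = 1/(-35467) = -1/35467 ≈ -2.8195e-5)
(Z(66) + D) - 20530 = (-5/2*66 - 1/35467) - 20530 = (-165 - 1/35467) - 20530 = -5852056/35467 - 20530 = -733989566/35467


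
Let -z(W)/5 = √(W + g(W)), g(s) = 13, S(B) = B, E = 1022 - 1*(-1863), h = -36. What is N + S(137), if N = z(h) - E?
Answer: -2748 - 5*I*√23 ≈ -2748.0 - 23.979*I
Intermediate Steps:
E = 2885 (E = 1022 + 1863 = 2885)
z(W) = -5*√(13 + W) (z(W) = -5*√(W + 13) = -5*√(13 + W))
N = -2885 - 5*I*√23 (N = -5*√(13 - 36) - 1*2885 = -5*I*√23 - 2885 = -2885 - 5*I*√23 ≈ -2885.0 - 23.979*I)
N + S(137) = (-2885 - 5*I*√23) + 137 = -2748 - 5*I*√23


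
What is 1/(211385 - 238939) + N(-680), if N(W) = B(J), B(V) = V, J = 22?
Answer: 606187/27554 ≈ 22.000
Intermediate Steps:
N(W) = 22
1/(211385 - 238939) + N(-680) = 1/(211385 - 238939) + 22 = 1/(-27554) + 22 = -1/27554 + 22 = 606187/27554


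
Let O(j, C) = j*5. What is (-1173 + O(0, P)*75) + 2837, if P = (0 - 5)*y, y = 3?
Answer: 1664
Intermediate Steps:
P = -15 (P = (0 - 5)*3 = -5*3 = -15)
O(j, C) = 5*j
(-1173 + O(0, P)*75) + 2837 = (-1173 + (5*0)*75) + 2837 = (-1173 + 0*75) + 2837 = (-1173 + 0) + 2837 = -1173 + 2837 = 1664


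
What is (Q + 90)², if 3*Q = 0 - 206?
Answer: 4096/9 ≈ 455.11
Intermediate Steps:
Q = -206/3 (Q = (0 - 206)/3 = (⅓)*(-206) = -206/3 ≈ -68.667)
(Q + 90)² = (-206/3 + 90)² = (64/3)² = 4096/9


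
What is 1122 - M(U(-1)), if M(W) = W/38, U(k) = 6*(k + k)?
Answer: 21324/19 ≈ 1122.3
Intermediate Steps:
U(k) = 12*k (U(k) = 6*(2*k) = 12*k)
M(W) = W/38 (M(W) = W*(1/38) = W/38)
1122 - M(U(-1)) = 1122 - 12*(-1)/38 = 1122 - (-12)/38 = 1122 - 1*(-6/19) = 1122 + 6/19 = 21324/19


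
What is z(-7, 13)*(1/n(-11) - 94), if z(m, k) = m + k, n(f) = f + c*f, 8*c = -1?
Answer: -43476/77 ≈ -564.62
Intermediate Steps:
c = -⅛ (c = (⅛)*(-1) = -⅛ ≈ -0.12500)
n(f) = 7*f/8 (n(f) = f - f/8 = 7*f/8)
z(m, k) = k + m
z(-7, 13)*(1/n(-11) - 94) = (13 - 7)*(1/((7/8)*(-11)) - 94) = 6*(1/(-77/8) - 94) = 6*(-8/77 - 94) = 6*(-7246/77) = -43476/77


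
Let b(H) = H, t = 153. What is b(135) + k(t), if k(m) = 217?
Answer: 352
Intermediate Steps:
b(135) + k(t) = 135 + 217 = 352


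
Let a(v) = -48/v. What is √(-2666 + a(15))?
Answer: I*√66730/5 ≈ 51.664*I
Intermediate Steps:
√(-2666 + a(15)) = √(-2666 - 48/15) = √(-2666 - 48*1/15) = √(-2666 - 16/5) = √(-13346/5) = I*√66730/5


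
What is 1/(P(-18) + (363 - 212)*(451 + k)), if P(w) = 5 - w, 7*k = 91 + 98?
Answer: 1/72201 ≈ 1.3850e-5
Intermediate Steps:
k = 27 (k = (91 + 98)/7 = (⅐)*189 = 27)
1/(P(-18) + (363 - 212)*(451 + k)) = 1/((5 - 1*(-18)) + (363 - 212)*(451 + 27)) = 1/((5 + 18) + 151*478) = 1/(23 + 72178) = 1/72201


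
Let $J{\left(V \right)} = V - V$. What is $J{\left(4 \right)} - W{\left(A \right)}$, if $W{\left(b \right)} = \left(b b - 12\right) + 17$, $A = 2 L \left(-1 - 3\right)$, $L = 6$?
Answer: $-2309$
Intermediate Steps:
$J{\left(V \right)} = 0$
$A = -48$ ($A = 2 \cdot 6 \left(-1 - 3\right) = 12 \left(-4\right) = -48$)
$W{\left(b \right)} = 5 + b^{2}$ ($W{\left(b \right)} = \left(b^{2} - 12\right) + 17 = \left(-12 + b^{2}\right) + 17 = 5 + b^{2}$)
$J{\left(4 \right)} - W{\left(A \right)} = 0 - \left(5 + \left(-48\right)^{2}\right) = 0 - \left(5 + 2304\right) = 0 - 2309 = -2309$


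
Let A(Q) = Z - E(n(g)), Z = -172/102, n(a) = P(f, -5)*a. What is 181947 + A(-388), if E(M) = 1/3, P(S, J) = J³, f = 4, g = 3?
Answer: 9279194/51 ≈ 1.8195e+5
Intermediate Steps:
n(a) = -125*a (n(a) = (-5)³*a = -125*a)
Z = -86/51 (Z = -172*1/102 = -86/51 ≈ -1.6863)
E(M) = ⅓
A(Q) = -103/51 (A(Q) = -86/51 - 1*⅓ = -86/51 - ⅓ = -103/51)
181947 + A(-388) = 181947 - 103/51 = 9279194/51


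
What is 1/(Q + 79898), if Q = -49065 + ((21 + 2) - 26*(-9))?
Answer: 1/31090 ≈ 3.2165e-5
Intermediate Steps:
Q = -48808 (Q = -49065 + (23 + 234) = -49065 + 257 = -48808)
1/(Q + 79898) = 1/(-48808 + 79898) = 1/31090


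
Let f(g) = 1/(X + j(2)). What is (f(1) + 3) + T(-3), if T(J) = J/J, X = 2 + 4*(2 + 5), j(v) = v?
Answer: 129/32 ≈ 4.0313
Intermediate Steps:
X = 30 (X = 2 + 4*7 = 2 + 28 = 30)
T(J) = 1
f(g) = 1/32 (f(g) = 1/(30 + 2) = 1/32)
(f(1) + 3) + T(-3) = (1/32 + 3) + 1 = 97/32 + 1 = 129/32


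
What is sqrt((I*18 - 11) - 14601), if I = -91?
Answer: 25*I*sqrt(26) ≈ 127.48*I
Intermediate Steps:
sqrt((I*18 - 11) - 14601) = sqrt((-91*18 - 11) - 14601) = sqrt((-1638 - 11) - 14601) = sqrt(-1649 - 14601) = sqrt(-16250) = 25*I*sqrt(26)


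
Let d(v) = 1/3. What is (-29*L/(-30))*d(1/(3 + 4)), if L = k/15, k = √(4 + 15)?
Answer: 29*√19/1350 ≈ 0.093636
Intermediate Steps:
k = √19 ≈ 4.3589
L = √19/15 ≈ 0.29059
d(v) = ⅓ (d(v) = 1*(⅓) = ⅓)
(-29*L/(-30))*d(1/(3 + 4)) = -29*√19/15/(-30)*(⅓) = -29*√19/15*(-1)/30*(⅓) = -(-29)*√19/450*(⅓) = (29*√19/450)*(⅓) = 29*√19/1350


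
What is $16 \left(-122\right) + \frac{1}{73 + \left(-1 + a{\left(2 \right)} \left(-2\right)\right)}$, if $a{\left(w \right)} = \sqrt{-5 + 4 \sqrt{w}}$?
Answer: $-1952 + \frac{1}{72 - 2 \sqrt{-5 + 4 \sqrt{2}}} \approx -1952.0$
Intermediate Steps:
$16 \left(-122\right) + \frac{1}{73 + \left(-1 + a{\left(2 \right)} \left(-2\right)\right)} = 16 \left(-122\right) + \frac{1}{73 + \left(-1 + \sqrt{-5 + 4 \sqrt{2}} \left(-2\right)\right)} = -1952 + \frac{1}{73 - \left(1 + 2 \sqrt{-5 + 4 \sqrt{2}}\right)} = -1952 + \frac{1}{72 - 2 \sqrt{-5 + 4 \sqrt{2}}}$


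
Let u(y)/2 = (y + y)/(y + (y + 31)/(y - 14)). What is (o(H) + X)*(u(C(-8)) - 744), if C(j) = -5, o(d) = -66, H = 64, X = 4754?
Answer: -420251072/121 ≈ -3.4731e+6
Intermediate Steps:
u(y) = 4*y/(y + (31 + y)/(-14 + y)) (u(y) = 2*((y + y)/(y + (y + 31)/(y - 14))) = 2*((2*y)/(y + (31 + y)/(-14 + y))) = 2*(2*y/(y + (31 + y)/(-14 + y))) = 4*y/(y + (31 + y)/(-14 + y)))
(o(H) + X)*(u(C(-8)) - 744) = (-66 + 4754)*(4*(-5)*(-14 - 5)/(31 + (-5)² - 13*(-5)) - 744) = 4688*(4*(-5)*(-19)/(31 + 25 + 65) - 744) = 4688*(4*(-5)*(-19)/121 - 744) = 4688*(4*(-5)*(1/121)*(-19) - 744) = 4688*(380/121 - 744) = 4688*(-89644/121) = -420251072/121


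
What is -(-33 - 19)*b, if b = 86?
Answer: 4472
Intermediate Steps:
-(-33 - 19)*b = -(-33 - 19)*86 = -(-52)*86 = -1*(-4472) = 4472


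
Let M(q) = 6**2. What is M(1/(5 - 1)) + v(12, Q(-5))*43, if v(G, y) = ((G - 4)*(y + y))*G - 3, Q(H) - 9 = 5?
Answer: 115491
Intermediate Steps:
M(q) = 36
Q(H) = 14 (Q(H) = 9 + 5 = 14)
v(G, y) = -3 + 2*G*y*(-4 + G) (v(G, y) = ((-4 + G)*(2*y))*G - 3 = (2*y*(-4 + G))*G - 3 = 2*G*y*(-4 + G) - 3 = -3 + 2*G*y*(-4 + G))
M(1/(5 - 1)) + v(12, Q(-5))*43 = 36 + (-3 - 8*12*14 + 2*14*12**2)*43 = 36 + (-3 - 1344 + 2*14*144)*43 = 36 + (-3 - 1344 + 4032)*43 = 36 + 2685*43 = 36 + 115455 = 115491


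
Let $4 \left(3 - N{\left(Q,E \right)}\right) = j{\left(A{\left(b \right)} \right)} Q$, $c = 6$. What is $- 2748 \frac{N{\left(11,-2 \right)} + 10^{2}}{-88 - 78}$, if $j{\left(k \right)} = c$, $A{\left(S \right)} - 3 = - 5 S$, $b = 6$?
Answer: $\frac{118851}{83} \approx 1431.9$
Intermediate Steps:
$A{\left(S \right)} = 3 - 5 S$
$j{\left(k \right)} = 6$
$N{\left(Q,E \right)} = 3 - \frac{3 Q}{2}$ ($N{\left(Q,E \right)} = 3 - \frac{6 Q}{4} = 3 - \frac{3 Q}{2}$)
$- 2748 \frac{N{\left(11,-2 \right)} + 10^{2}}{-88 - 78} = - 2748 \frac{\left(3 - \frac{33}{2}\right) + 10^{2}}{-88 - 78} = - 2748 \frac{\left(3 - \frac{33}{2}\right) + 100}{-166} = - 2748 \left(- \frac{27}{2} + 100\right) \left(- \frac{1}{166}\right) = - 2748 \cdot \frac{173}{2} \left(- \frac{1}{166}\right) = \left(-2748\right) \left(- \frac{173}{332}\right) = \frac{118851}{83}$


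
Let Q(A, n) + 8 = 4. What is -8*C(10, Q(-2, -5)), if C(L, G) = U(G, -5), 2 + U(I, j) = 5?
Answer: -24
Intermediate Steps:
U(I, j) = 3 (U(I, j) = -2 + 5 = 3)
Q(A, n) = -4 (Q(A, n) = -8 + 4 = -4)
C(L, G) = 3
-8*C(10, Q(-2, -5)) = -8*3 = -24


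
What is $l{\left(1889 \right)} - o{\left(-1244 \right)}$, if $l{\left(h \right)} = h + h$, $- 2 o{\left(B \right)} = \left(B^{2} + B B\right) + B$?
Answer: $1550692$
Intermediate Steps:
$o{\left(B \right)} = - B^{2} - \frac{B}{2}$ ($o{\left(B \right)} = - \frac{\left(B^{2} + B B\right) + B}{2} = - \frac{\left(B^{2} + B^{2}\right) + B}{2} = - \frac{2 B^{2} + B}{2} = - \frac{B + 2 B^{2}}{2} = - B^{2} - \frac{B}{2}$)
$l{\left(h \right)} = 2 h$
$l{\left(1889 \right)} - o{\left(-1244 \right)} = 2 \cdot 1889 - \left(-1\right) \left(-1244\right) \left(\frac{1}{2} - 1244\right) = 3778 - \left(-1\right) \left(-1244\right) \left(- \frac{2487}{2}\right) = 3778 - -1546914 = 3778 + 1546914 = 1550692$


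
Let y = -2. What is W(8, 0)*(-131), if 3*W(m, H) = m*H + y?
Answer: 262/3 ≈ 87.333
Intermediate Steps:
W(m, H) = -⅔ + H*m/3 (W(m, H) = (m*H - 2)/3 = (H*m - 2)/3 = (-2 + H*m)/3 = -⅔ + H*m/3)
W(8, 0)*(-131) = (-⅔ + (⅓)*0*8)*(-131) = (-⅔ + 0)*(-131) = -⅔*(-131) = 262/3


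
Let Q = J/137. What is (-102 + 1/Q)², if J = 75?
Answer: 56445169/5625 ≈ 10035.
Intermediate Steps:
Q = 75/137 ≈ 0.54745
(-102 + 1/Q)² = (-102 + 1/(75/137))² = (-102 + 137/75)² = (-7513/75)² = 56445169/5625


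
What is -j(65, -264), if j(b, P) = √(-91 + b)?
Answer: -I*√26 ≈ -5.099*I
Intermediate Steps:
-j(65, -264) = -√(-91 + 65) = -√(-26) = -I*√26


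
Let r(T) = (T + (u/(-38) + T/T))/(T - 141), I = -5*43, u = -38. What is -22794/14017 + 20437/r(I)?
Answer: 778449142/22791 ≈ 34156.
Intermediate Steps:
I = -215
r(T) = (2 + T)/(-141 + T) (r(T) = (T + (-38/(-38) + T/T))/(T - 141) = (T + (-38*(-1/38) + 1))/(-141 + T) = (T + (1 + 1))/(-141 + T) = (T + 2)/(-141 + T) = (2 + T)/(-141 + T))
-22794/14017 + 20437/r(I) = -22794/14017 + 20437/(((2 - 215)/(-141 - 215))) = -22794*1/14017 + 20437/((-213/(-356))) = -174/107 + 20437/((-1/356*(-213))) = -174/107 + 20437/(213/356) = -174/107 + 20437*(356/213) = -174/107 + 7275572/213 = 778449142/22791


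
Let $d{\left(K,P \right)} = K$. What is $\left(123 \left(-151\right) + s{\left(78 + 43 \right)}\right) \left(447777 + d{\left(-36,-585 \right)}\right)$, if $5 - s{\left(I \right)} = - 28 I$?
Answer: $-6796708380$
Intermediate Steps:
$s{\left(I \right)} = 5 + 28 I$ ($s{\left(I \right)} = 5 - - 28 I = 5 + 28 I$)
$\left(123 \left(-151\right) + s{\left(78 + 43 \right)}\right) \left(447777 + d{\left(-36,-585 \right)}\right) = \left(123 \left(-151\right) + \left(5 + 28 \left(78 + 43\right)\right)\right) \left(447777 - 36\right) = \left(-18573 + \left(5 + 28 \cdot 121\right)\right) 447741 = \left(-18573 + \left(5 + 3388\right)\right) 447741 = \left(-18573 + 3393\right) 447741 = \left(-15180\right) 447741 = -6796708380$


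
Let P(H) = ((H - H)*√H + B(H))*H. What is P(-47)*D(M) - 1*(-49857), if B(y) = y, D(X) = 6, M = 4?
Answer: 63111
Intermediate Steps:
P(H) = H² (P(H) = ((H - H)*√H + H)*H = (0*√H + H)*H = (0 + H)*H = H*H = H²)
P(-47)*D(M) - 1*(-49857) = (-47)²*6 - 1*(-49857) = 2209*6 + 49857 = 13254 + 49857 = 63111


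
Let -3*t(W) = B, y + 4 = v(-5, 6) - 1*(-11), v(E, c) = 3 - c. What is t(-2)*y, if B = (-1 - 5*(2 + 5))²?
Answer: -1728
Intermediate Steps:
y = 4 (y = -4 + ((3 - 1*6) - 1*(-11)) = -4 + ((3 - 6) + 11) = -4 + (-3 + 11) = -4 + 8 = 4)
B = 1296 (B = (-1 - 5*7)² = (-1 - 35)² = (-36)² = 1296)
t(W) = -432 (t(W) = -⅓*1296 = -432)
t(-2)*y = -432*4 = -1728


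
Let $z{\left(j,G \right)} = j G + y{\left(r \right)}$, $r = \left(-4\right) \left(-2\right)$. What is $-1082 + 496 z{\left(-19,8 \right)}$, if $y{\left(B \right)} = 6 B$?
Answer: $-52666$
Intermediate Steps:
$r = 8$
$z{\left(j,G \right)} = 48 + G j$ ($z{\left(j,G \right)} = j G + 6 \cdot 8 = G j + 48 = 48 + G j$)
$-1082 + 496 z{\left(-19,8 \right)} = -1082 + 496 \left(48 + 8 \left(-19\right)\right) = -1082 + 496 \left(48 - 152\right) = -1082 + 496 \left(-104\right) = -1082 - 51584 = -52666$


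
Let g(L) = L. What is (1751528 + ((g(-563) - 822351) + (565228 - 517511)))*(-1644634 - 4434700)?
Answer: -5935442243554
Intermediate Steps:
(1751528 + ((g(-563) - 822351) + (565228 - 517511)))*(-1644634 - 4434700) = (1751528 + ((-563 - 822351) + (565228 - 517511)))*(-1644634 - 4434700) = (1751528 + (-822914 + 47717))*(-6079334) = (1751528 - 775197)*(-6079334) = 976331*(-6079334) = -5935442243554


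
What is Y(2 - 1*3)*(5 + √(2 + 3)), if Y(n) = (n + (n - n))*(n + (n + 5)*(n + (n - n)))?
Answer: 25 + 5*√5 ≈ 36.180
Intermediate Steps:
Y(n) = n*(n + n*(5 + n)) (Y(n) = (n + 0)*(n + (5 + n)*(n + 0)) = n*(n + (5 + n)*n) = n*(n + n*(5 + n)))
Y(2 - 1*3)*(5 + √(2 + 3)) = ((2 - 1*3)²*(6 + (2 - 1*3)))*(5 + √(2 + 3)) = ((2 - 3)²*(6 + (2 - 3)))*(5 + √5) = ((-1)²*(6 - 1))*(5 + √5) = (1*5)*(5 + √5) = 5*(5 + √5) = 25 + 5*√5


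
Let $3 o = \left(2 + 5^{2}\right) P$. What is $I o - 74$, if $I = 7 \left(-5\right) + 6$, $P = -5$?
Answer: $1231$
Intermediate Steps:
$o = -45$ ($o = \frac{\left(2 + 5^{2}\right) \left(-5\right)}{3} = \frac{\left(2 + 25\right) \left(-5\right)}{3} = \frac{27 \left(-5\right)}{3} = \frac{1}{3} \left(-135\right) = -45$)
$I = -29$ ($I = -35 + 6 = -29$)
$I o - 74 = \left(-29\right) \left(-45\right) - 74 = 1305 - 74 = 1231$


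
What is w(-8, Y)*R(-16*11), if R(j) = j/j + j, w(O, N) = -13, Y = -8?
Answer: 2275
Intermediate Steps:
R(j) = 1 + j
w(-8, Y)*R(-16*11) = -13*(1 - 16*11) = -13*(1 - 176) = -13*(-175) = 2275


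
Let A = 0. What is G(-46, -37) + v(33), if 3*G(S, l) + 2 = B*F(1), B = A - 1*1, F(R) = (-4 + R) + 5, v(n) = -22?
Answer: -70/3 ≈ -23.333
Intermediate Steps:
F(R) = 1 + R
B = -1 (B = 0 - 1*1 = 0 - 1 = -1)
G(S, l) = -4/3 (G(S, l) = -2/3 + (-(1 + 1))/3 = -2/3 + (-1*2)/3 = -2/3 + (1/3)*(-2) = -2/3 - 2/3 = -4/3)
G(-46, -37) + v(33) = -4/3 - 22 = -70/3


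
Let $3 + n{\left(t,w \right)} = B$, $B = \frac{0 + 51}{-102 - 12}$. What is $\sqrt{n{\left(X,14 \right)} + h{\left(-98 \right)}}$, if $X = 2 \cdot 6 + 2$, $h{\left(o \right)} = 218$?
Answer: $\frac{\sqrt{309814}}{38} \approx 14.648$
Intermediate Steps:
$X = 14$ ($X = 12 + 2 = 14$)
$B = - \frac{17}{38}$ ($B = \frac{51}{-114} = 51 \left(- \frac{1}{114}\right) = - \frac{17}{38} \approx -0.44737$)
$n{\left(t,w \right)} = - \frac{131}{38}$ ($n{\left(t,w \right)} = -3 - \frac{17}{38} = - \frac{131}{38}$)
$\sqrt{n{\left(X,14 \right)} + h{\left(-98 \right)}} = \sqrt{- \frac{131}{38} + 218} = \sqrt{\frac{8153}{38}} = \frac{\sqrt{309814}}{38}$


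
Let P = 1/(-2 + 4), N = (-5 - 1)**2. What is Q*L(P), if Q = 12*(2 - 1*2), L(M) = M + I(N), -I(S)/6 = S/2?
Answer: 0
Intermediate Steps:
N = 36 (N = (-6)**2 = 36)
I(S) = -3*S (I(S) = -6*S/2 = -3*S)
P = 1/2 ≈ 0.50000
L(M) = -108 + M (L(M) = M - 3*36 = M - 108 = -108 + M)
Q = 0 (Q = 12*(2 - 2) = 12*0 = 0)
Q*L(P) = 0*(-108 + 1/2) = 0*(-215/2) = 0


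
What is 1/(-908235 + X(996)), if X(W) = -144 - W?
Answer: -1/909375 ≈ -1.0997e-6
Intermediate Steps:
1/(-908235 + X(996)) = 1/(-908235 + (-144 - 1*996)) = 1/(-908235 + (-144 - 996)) = 1/(-908235 - 1140) = 1/(-909375) = -1/909375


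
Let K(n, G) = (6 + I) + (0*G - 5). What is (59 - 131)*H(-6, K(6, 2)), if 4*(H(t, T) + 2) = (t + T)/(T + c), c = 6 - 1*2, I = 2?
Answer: 1062/7 ≈ 151.71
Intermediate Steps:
c = 4 (c = 6 - 2 = 4)
K(n, G) = 3 (K(n, G) = (6 + 2) + (0*G - 5) = 8 + (0 - 5) = 8 - 5 = 3)
H(t, T) = -2 + (T + t)/(4*(4 + T)) (H(t, T) = -2 + ((t + T)/(T + 4))/4 = -2 + ((T + t)/(4 + T))/4 = -2 + (T + t)/(4*(4 + T)))
(59 - 131)*H(-6, K(6, 2)) = (59 - 131)*((-32 - 6 - 7*3)/(4*(4 + 3))) = -18*(-32 - 6 - 21)/7 = -18*(-59)/7 = -72*(-59/28) = 1062/7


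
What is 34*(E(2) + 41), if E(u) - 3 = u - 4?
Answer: 1428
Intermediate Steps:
E(u) = -1 + u (E(u) = 3 + (u - 4) = 3 + (-4 + u) = -1 + u)
34*(E(2) + 41) = 34*((-1 + 2) + 41) = 34*(1 + 41) = 34*42 = 1428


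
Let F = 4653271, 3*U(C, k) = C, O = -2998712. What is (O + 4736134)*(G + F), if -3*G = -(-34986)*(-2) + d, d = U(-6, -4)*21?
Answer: 8125243361998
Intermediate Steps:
U(C, k) = C/3
d = -42 (d = ((⅓)*(-6))*21 = -2*21 = -42)
G = 23338 (G = -(-(-34986)*(-2) - 42)/3 = -(-1029*68 - 42)/3 = -(-69972 - 42)/3 = -⅓*(-70014) = 23338)
(O + 4736134)*(G + F) = (-2998712 + 4736134)*(23338 + 4653271) = 1737422*4676609 = 8125243361998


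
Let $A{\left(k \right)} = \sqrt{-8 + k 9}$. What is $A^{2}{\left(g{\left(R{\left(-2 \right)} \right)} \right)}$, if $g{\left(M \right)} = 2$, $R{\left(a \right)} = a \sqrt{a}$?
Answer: $10$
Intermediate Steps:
$R{\left(a \right)} = a^{\frac{3}{2}}$
$A{\left(k \right)} = \sqrt{-8 + 9 k}$
$A^{2}{\left(g{\left(R{\left(-2 \right)} \right)} \right)} = \left(\sqrt{-8 + 9 \cdot 2}\right)^{2} = \left(\sqrt{-8 + 18}\right)^{2} = \left(\sqrt{10}\right)^{2} = 10$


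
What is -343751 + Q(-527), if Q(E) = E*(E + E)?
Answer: 211707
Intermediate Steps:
Q(E) = 2*E² (Q(E) = E*(2*E) = 2*E²)
-343751 + Q(-527) = -343751 + 2*(-527)² = -343751 + 2*277729 = -343751 + 555458 = 211707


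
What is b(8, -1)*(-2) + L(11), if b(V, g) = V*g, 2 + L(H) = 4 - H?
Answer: 7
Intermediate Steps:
L(H) = 2 - H (L(H) = -2 + (4 - H) = 2 - H)
b(8, -1)*(-2) + L(11) = (8*(-1))*(-2) + (2 - 1*11) = -8*(-2) + (2 - 11) = 16 - 9 = 7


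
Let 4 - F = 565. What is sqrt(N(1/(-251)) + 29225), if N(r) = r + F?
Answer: 9*sqrt(22294573)/251 ≈ 169.30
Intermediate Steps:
F = -561 (F = 4 - 1*565 = 4 - 565 = -561)
N(r) = -561 + r (N(r) = r - 561 = -561 + r)
sqrt(N(1/(-251)) + 29225) = sqrt((-561 + 1/(-251)) + 29225) = sqrt((-561 - 1/251) + 29225) = sqrt(-140812/251 + 29225) = sqrt(7194663/251) = 9*sqrt(22294573)/251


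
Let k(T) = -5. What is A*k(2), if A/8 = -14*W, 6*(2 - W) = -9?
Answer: 1960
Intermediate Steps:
W = 7/2 (W = 2 - 1/6*(-9) = 2 + 3/2 = 7/2 ≈ 3.5000)
A = -392 (A = 8*(-14*7/2) = 8*(-49) = -392)
A*k(2) = -392*(-5) = 1960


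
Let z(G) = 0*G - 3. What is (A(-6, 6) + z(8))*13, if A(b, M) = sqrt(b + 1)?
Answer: -39 + 13*I*sqrt(5) ≈ -39.0 + 29.069*I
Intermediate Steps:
z(G) = -3 (z(G) = 0 - 3 = -3)
A(b, M) = sqrt(1 + b)
(A(-6, 6) + z(8))*13 = (sqrt(1 - 6) - 3)*13 = (sqrt(-5) - 3)*13 = (I*sqrt(5) - 3)*13 = (-3 + I*sqrt(5))*13 = -39 + 13*I*sqrt(5)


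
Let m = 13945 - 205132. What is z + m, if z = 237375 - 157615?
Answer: -111427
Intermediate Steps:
m = -191187
z = 79760
z + m = 79760 - 191187 = -111427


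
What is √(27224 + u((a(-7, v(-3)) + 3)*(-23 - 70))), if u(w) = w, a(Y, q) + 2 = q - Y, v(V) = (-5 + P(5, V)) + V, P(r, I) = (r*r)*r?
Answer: √15599 ≈ 124.90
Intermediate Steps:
P(r, I) = r³ (P(r, I) = r²*r = r³)
v(V) = 120 + V (v(V) = (-5 + 5³) + V = (-5 + 125) + V = 120 + V)
a(Y, q) = -2 + q - Y (a(Y, q) = -2 + (q - Y) = -2 + q - Y)
√(27224 + u((a(-7, v(-3)) + 3)*(-23 - 70))) = √(27224 + ((-2 + (120 - 3) - 1*(-7)) + 3)*(-23 - 70)) = √(27224 + ((-2 + 117 + 7) + 3)*(-93)) = √(27224 + (122 + 3)*(-93)) = √(27224 + 125*(-93)) = √(27224 - 11625) = √15599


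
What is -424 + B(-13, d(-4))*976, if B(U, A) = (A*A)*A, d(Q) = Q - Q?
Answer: -424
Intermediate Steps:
d(Q) = 0
B(U, A) = A³ (B(U, A) = A²*A = A³)
-424 + B(-13, d(-4))*976 = -424 + 0³*976 = -424 + 0*976 = -424 + 0 = -424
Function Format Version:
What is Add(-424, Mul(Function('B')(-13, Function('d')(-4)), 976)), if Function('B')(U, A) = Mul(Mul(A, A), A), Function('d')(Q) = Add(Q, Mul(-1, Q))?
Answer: -424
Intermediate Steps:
Function('d')(Q) = 0
Function('B')(U, A) = Pow(A, 3) (Function('B')(U, A) = Mul(Pow(A, 2), A) = Pow(A, 3))
Add(-424, Mul(Function('B')(-13, Function('d')(-4)), 976)) = Add(-424, Mul(Pow(0, 3), 976)) = Add(-424, Mul(0, 976)) = Add(-424, 0) = -424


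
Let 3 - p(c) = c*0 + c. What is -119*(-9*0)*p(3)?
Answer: 0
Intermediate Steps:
p(c) = 3 - c (p(c) = 3 - (c*0 + c) = 3 - (0 + c) = 3 - c)
-119*(-9*0)*p(3) = -119*(-9*0)*(3 - 1*3) = -0*(3 - 3) = -0*0 = -119*0 = 0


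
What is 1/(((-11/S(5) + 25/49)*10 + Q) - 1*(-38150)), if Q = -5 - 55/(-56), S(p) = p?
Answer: 392/14946601 ≈ 2.6227e-5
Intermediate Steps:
Q = -225/56 (Q = -5 - 55*(-1/56) = -5 + 55/56 = -225/56 ≈ -4.0179)
1/(((-11/S(5) + 25/49)*10 + Q) - 1*(-38150)) = 1/(((-11/5 + 25/49)*10 - 225/56) - 1*(-38150)) = 1/(((-11*⅕ + 25*(1/49))*10 - 225/56) + 38150) = 1/(((-11/5 + 25/49)*10 - 225/56) + 38150) = 1/((-414/245*10 - 225/56) + 38150) = 1/((-828/49 - 225/56) + 38150) = 1/(-8199/392 + 38150) = 1/(14946601/392) = 392/14946601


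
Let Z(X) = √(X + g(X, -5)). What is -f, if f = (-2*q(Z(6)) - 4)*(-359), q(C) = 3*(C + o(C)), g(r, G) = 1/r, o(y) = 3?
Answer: -7898 - 359*√222 ≈ -13247.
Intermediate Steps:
Z(X) = √(X + 1/X)
q(C) = 9 + 3*C (q(C) = 3*(C + 3) = 3*(3 + C) = 9 + 3*C)
f = 7898 + 359*√222 (f = (-2*(9 + 3*√(6 + 1/6)) - 4)*(-359) = (-2*(9 + 3*√(6 + ⅙)) - 4)*(-359) = (-2*(9 + 3*√(37/6)) - 4)*(-359) = (-2*(9 + 3*(√222/6)) - 4)*(-359) = (-2*(9 + √222/2) - 4)*(-359) = ((-18 - √222) - 4)*(-359) = (-22 - √222)*(-359) = 7898 + 359*√222 ≈ 13247.)
-f = -(7898 + 359*√222) = -7898 - 359*√222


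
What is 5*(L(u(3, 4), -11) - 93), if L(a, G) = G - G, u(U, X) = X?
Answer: -465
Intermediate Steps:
L(a, G) = 0
5*(L(u(3, 4), -11) - 93) = 5*(0 - 93) = 5*(-93) = -465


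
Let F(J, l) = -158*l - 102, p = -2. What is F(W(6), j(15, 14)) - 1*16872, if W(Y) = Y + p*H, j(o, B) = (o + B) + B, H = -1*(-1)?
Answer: -23768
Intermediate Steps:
H = 1
j(o, B) = o + 2*B (j(o, B) = (B + o) + B = o + 2*B)
W(Y) = -2 + Y (W(Y) = Y - 2*1 = Y - 2 = -2 + Y)
F(J, l) = -102 - 158*l
F(W(6), j(15, 14)) - 1*16872 = (-102 - 158*(15 + 2*14)) - 1*16872 = (-102 - 158*(15 + 28)) - 16872 = (-102 - 158*43) - 16872 = (-102 - 6794) - 16872 = -6896 - 16872 = -23768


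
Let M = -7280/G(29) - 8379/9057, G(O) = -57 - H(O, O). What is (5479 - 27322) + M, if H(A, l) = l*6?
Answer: -2173104970/99627 ≈ -21812.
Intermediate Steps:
H(A, l) = 6*l
G(O) = -57 - 6*O
M = 3047591/99627 (M = -7280/(-57 - 6*29) - 8379/9057 = -7280/(-57 - 174) - 8379*1/9057 = -7280/(-231) - 2793/3019 = -7280*(-1/231) - 2793/3019 = 1040/33 - 2793/3019 = 3047591/99627 ≈ 30.590)
(5479 - 27322) + M = (5479 - 27322) + 3047591/99627 = -21843 + 3047591/99627 = -2173104970/99627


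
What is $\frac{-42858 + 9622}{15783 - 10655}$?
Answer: $- \frac{8309}{1282} \approx -6.4813$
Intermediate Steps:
$\frac{-42858 + 9622}{15783 - 10655} = - \frac{33236}{5128} = \left(-33236\right) \frac{1}{5128} = - \frac{8309}{1282}$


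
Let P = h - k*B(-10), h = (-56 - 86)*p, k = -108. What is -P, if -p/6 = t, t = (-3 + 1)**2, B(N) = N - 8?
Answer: -1464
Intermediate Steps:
B(N) = -8 + N
t = 4 (t = (-2)**2 = 4)
p = -24 (p = -6*4 = -24)
h = 3408 (h = (-56 - 86)*(-24) = -142*(-24) = 3408)
P = 1464 (P = 3408 - (-108)*(-8 - 10) = 3408 - (-108)*(-18) = 3408 - 1*1944 = 3408 - 1944 = 1464)
-P = -1*1464 = -1464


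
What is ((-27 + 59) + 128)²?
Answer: 25600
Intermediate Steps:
((-27 + 59) + 128)² = (32 + 128)² = 160² = 25600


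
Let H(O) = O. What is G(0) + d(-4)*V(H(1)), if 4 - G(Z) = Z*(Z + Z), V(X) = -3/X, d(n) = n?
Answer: 16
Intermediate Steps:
G(Z) = 4 - 2*Z**2 (G(Z) = 4 - Z*(Z + Z) = 4 - Z*2*Z = 4 - 2*Z**2)
G(0) + d(-4)*V(H(1)) = (4 - 2*0**2) - (-12)/1 = (4 - 2*0) - (-12) = (4 + 0) - 4*(-3) = 4 + 12 = 16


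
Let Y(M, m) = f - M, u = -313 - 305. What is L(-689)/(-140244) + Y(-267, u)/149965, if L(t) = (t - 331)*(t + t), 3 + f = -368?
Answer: -1351278146/134818535 ≈ -10.023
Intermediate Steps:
f = -371 (f = -3 - 368 = -371)
u = -618
L(t) = 2*t*(-331 + t) (L(t) = (-331 + t)*(2*t) = 2*t*(-331 + t))
Y(M, m) = -371 - M
L(-689)/(-140244) + Y(-267, u)/149965 = (2*(-689)*(-331 - 689))/(-140244) + (-371 - 1*(-267))/149965 = (2*(-689)*(-1020))*(-1/140244) + (-371 + 267)*(1/149965) = 1405560*(-1/140244) - 104*1/149965 = -9010/899 - 104/149965 = -1351278146/134818535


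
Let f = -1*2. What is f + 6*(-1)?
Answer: -8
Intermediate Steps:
f = -2
f + 6*(-1) = -2 + 6*(-1) = -2 - 6 = -8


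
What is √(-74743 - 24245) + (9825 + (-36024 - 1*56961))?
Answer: -83160 + 2*I*√24747 ≈ -83160.0 + 314.62*I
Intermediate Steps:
√(-74743 - 24245) + (9825 + (-36024 - 1*56961)) = √(-98988) + (9825 + (-36024 - 56961)) = 2*I*√24747 + (9825 - 92985) = 2*I*√24747 - 83160 = -83160 + 2*I*√24747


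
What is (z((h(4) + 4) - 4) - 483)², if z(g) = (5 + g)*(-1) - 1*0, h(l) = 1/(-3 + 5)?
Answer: 954529/4 ≈ 2.3863e+5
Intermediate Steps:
h(l) = ½ (h(l) = 1/2 = ½)
z(g) = -5 - g (z(g) = (-5 - g) + 0 = -5 - g)
(z((h(4) + 4) - 4) - 483)² = ((-5 - ((½ + 4) - 4)) - 483)² = ((-5 - (9/2 - 4)) - 483)² = ((-5 - 1*½) - 483)² = ((-5 - ½) - 483)² = (-11/2 - 483)² = (-977/2)² = 954529/4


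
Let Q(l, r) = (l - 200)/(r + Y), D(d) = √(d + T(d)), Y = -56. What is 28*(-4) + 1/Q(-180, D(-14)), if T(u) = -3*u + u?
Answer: -10626/95 - √14/380 ≈ -111.86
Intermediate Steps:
T(u) = -2*u
D(d) = √(-d) (D(d) = √(d - 2*d) = √(-d))
Q(l, r) = (-200 + l)/(-56 + r) (Q(l, r) = (l - 200)/(r - 56) = (-200 + l)/(-56 + r))
28*(-4) + 1/Q(-180, D(-14)) = 28*(-4) + 1/((-200 - 180)/(-56 + √(-1*(-14)))) = -112 + 1/(-380/(-56 + √14)) = -112 + (14/95 - √14/380) = -10626/95 - √14/380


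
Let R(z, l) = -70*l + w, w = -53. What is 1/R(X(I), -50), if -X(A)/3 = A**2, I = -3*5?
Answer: 1/3447 ≈ 0.00029011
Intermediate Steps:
I = -15
X(A) = -3*A**2
R(z, l) = -53 - 70*l (R(z, l) = -70*l - 53 = -53 - 70*l)
1/R(X(I), -50) = 1/(-53 - 70*(-50)) = 1/(-53 + 3500) = 1/3447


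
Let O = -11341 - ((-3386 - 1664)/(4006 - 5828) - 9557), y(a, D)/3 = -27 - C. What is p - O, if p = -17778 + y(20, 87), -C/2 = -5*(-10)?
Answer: -14368500/911 ≈ -15772.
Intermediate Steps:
C = -100 (C = -(-10)*(-10) = -2*50 = -100)
y(a, D) = 219 (y(a, D) = 3*(-27 - 1*(-100)) = 3*(-27 + 100) = 3*73 = 219)
p = -17559 (p = -17778 + 219 = -17559)
O = -1627749/911 (O = -11341 - (-5050/(-1822) - 9557) = -11341 - (-5050*(-1/1822) - 9557) = -11341 - (2525/911 - 9557) = -11341 - 1*(-8703902/911) = -11341 + 8703902/911 = -1627749/911 ≈ -1786.8)
p - O = -17559 - 1*(-1627749/911) = -17559 + 1627749/911 = -14368500/911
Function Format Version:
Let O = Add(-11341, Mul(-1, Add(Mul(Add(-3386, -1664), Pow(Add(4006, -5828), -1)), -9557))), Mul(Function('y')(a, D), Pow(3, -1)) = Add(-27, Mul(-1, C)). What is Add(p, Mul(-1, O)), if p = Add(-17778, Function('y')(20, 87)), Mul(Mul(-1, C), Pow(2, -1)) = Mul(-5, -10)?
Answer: Rational(-14368500, 911) ≈ -15772.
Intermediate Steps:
C = -100 (C = Mul(-2, Mul(-5, -10)) = Mul(-2, 50) = -100)
Function('y')(a, D) = 219 (Function('y')(a, D) = Mul(3, Add(-27, Mul(-1, -100))) = Mul(3, Add(-27, 100)) = Mul(3, 73) = 219)
p = -17559 (p = Add(-17778, 219) = -17559)
O = Rational(-1627749, 911) (O = Add(-11341, Mul(-1, Add(Mul(-5050, Pow(-1822, -1)), -9557))) = Add(-11341, Mul(-1, Add(Mul(-5050, Rational(-1, 1822)), -9557))) = Add(-11341, Mul(-1, Add(Rational(2525, 911), -9557))) = Add(-11341, Mul(-1, Rational(-8703902, 911))) = Add(-11341, Rational(8703902, 911)) = Rational(-1627749, 911) ≈ -1786.8)
Add(p, Mul(-1, O)) = Add(-17559, Mul(-1, Rational(-1627749, 911))) = Add(-17559, Rational(1627749, 911)) = Rational(-14368500, 911)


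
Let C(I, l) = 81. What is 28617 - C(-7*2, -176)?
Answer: 28536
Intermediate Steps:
28617 - C(-7*2, -176) = 28617 - 1*81 = 28617 - 81 = 28536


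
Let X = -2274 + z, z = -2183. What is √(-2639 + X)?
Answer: 2*I*√1774 ≈ 84.238*I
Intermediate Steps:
X = -4457 (X = -2274 - 2183 = -4457)
√(-2639 + X) = √(-2639 - 4457) = √(-7096) = 2*I*√1774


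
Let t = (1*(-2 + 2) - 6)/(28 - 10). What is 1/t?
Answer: -3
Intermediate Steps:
t = -⅓ (t = (1*0 - 6)/18 = (0 - 6)/18 = (1/18)*(-6) = -⅓ ≈ -0.33333)
1/t = 1/(-⅓) = -3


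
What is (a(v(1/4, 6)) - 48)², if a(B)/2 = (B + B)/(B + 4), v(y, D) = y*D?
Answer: 266256/121 ≈ 2200.5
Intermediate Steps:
v(y, D) = D*y
a(B) = 4*B/(4 + B) (a(B) = 2*((B + B)/(B + 4)) = 2*((2*B)/(4 + B)) = 2*(2*B/(4 + B)) = 4*B/(4 + B))
(a(v(1/4, 6)) - 48)² = (4*(6/4)/(4 + 6/4) - 48)² = (4*(6*(¼))/(4 + 6*(¼)) - 48)² = (4*(3/2)/(4 + 3/2) - 48)² = (4*(3/2)/(11/2) - 48)² = (4*(3/2)*(2/11) - 48)² = (12/11 - 48)² = (-516/11)² = 266256/121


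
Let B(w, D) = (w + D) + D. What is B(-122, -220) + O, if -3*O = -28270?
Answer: 26584/3 ≈ 8861.3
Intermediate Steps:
O = 28270/3 (O = -1/3*(-28270) = 28270/3 ≈ 9423.3)
B(w, D) = w + 2*D (B(w, D) = (D + w) + D = w + 2*D)
B(-122, -220) + O = (-122 + 2*(-220)) + 28270/3 = (-122 - 440) + 28270/3 = -562 + 28270/3 = 26584/3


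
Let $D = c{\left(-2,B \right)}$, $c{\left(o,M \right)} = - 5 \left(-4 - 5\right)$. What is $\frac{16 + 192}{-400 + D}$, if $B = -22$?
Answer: $- \frac{208}{355} \approx -0.58592$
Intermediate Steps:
$c{\left(o,M \right)} = 45$ ($c{\left(o,M \right)} = \left(-5\right) \left(-9\right) = 45$)
$D = 45$
$\frac{16 + 192}{-400 + D} = \frac{16 + 192}{-400 + 45} = \frac{208}{-355} = 208 \left(- \frac{1}{355}\right) = - \frac{208}{355}$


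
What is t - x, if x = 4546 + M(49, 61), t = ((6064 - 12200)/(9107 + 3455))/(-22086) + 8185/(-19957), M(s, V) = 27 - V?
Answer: -6246254659890989/1384239133431 ≈ -4512.4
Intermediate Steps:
t = -567689850317/1384239133431 (t = -6136/12562*(-1/22086) + 8185*(-1/19957) = -6136*1/12562*(-1/22086) - 8185/19957 = -3068/6281*(-1/22086) - 8185/19957 = 1534/69361083 - 8185/19957 = -567689850317/1384239133431 ≈ -0.41011)
x = 4512 (x = 4546 + (27 - 1*61) = 4546 + (27 - 61) = 4546 - 34 = 4512)
t - x = -567689850317/1384239133431 - 1*4512 = -567689850317/1384239133431 - 4512 = -6246254659890989/1384239133431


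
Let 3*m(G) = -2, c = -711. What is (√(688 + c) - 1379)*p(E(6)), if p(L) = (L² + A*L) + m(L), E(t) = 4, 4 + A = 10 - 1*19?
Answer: 151690/3 - 110*I*√23/3 ≈ 50563.0 - 175.85*I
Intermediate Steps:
A = -13 (A = -4 + (10 - 1*19) = -4 + (10 - 19) = -4 - 9 = -13)
m(G) = -⅔ (m(G) = (⅓)*(-2) = -⅔)
p(L) = -⅔ + L² - 13*L (p(L) = (L² - 13*L) - ⅔ = -⅔ + L² - 13*L)
(√(688 + c) - 1379)*p(E(6)) = (√(688 - 711) - 1379)*(-⅔ + 4² - 13*4) = (√(-23) - 1379)*(-⅔ + 16 - 52) = (I*√23 - 1379)*(-110/3) = (-1379 + I*√23)*(-110/3) = 151690/3 - 110*I*√23/3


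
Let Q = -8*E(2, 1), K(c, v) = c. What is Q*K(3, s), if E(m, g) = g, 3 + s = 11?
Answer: -24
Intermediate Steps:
s = 8 (s = -3 + 11 = 8)
Q = -8 (Q = -8*1 = -8)
Q*K(3, s) = -8*3 = -24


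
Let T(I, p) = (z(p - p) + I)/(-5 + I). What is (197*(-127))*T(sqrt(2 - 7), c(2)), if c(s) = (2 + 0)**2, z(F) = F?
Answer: -25019/6 + 25019*I*sqrt(5)/6 ≈ -4169.8 + 9324.0*I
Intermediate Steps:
c(s) = 4 (c(s) = 2**2 = 4)
T(I, p) = I/(-5 + I) (T(I, p) = ((p - p) + I)/(-5 + I) = (0 + I)/(-5 + I) = I/(-5 + I))
(197*(-127))*T(sqrt(2 - 7), c(2)) = (197*(-127))*(sqrt(2 - 7)/(-5 + sqrt(2 - 7))) = -25019*sqrt(-5)/(-5 + sqrt(-5)) = -25019*I*sqrt(5)/(-5 + I*sqrt(5))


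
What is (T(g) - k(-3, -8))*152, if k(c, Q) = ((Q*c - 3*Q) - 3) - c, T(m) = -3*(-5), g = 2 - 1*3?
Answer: -5016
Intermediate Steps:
g = -1 (g = 2 - 3 = -1)
T(m) = 15
k(c, Q) = -3 - c - 3*Q + Q*c (k(c, Q) = ((-3*Q + Q*c) - 3) - c = (-3 - 3*Q + Q*c) - c = -3 - c - 3*Q + Q*c)
(T(g) - k(-3, -8))*152 = (15 - (-3 - 1*(-3) - 3*(-8) - 8*(-3)))*152 = (15 - (-3 + 3 + 24 + 24))*152 = (15 - 1*48)*152 = (15 - 48)*152 = -33*152 = -5016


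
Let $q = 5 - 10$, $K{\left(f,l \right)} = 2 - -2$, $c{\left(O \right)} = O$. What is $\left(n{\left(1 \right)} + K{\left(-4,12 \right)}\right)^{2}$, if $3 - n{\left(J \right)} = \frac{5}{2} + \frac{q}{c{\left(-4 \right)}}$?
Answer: $\frac{169}{16} \approx 10.563$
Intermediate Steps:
$K{\left(f,l \right)} = 4$ ($K{\left(f,l \right)} = 2 + 2 = 4$)
$q = -5$ ($q = 5 - 10 = -5$)
$n{\left(J \right)} = - \frac{3}{4}$ ($n{\left(J \right)} = 3 - \left(\frac{5}{2} - \frac{5}{-4}\right) = 3 - \left(5 \cdot \frac{1}{2} - - \frac{5}{4}\right) = 3 - \left(\frac{5}{2} + \frac{5}{4}\right) = 3 - \frac{15}{4} = - \frac{3}{4}$)
$\left(n{\left(1 \right)} + K{\left(-4,12 \right)}\right)^{2} = \left(- \frac{3}{4} + 4\right)^{2} = \left(\frac{13}{4}\right)^{2} = \frac{169}{16}$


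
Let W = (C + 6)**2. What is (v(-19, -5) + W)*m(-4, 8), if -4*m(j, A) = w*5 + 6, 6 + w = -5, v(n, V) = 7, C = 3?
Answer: 1078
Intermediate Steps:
w = -11 (w = -6 - 5 = -11)
W = 81 (W = (3 + 6)**2 = 9**2 = 81)
m(j, A) = 49/4 (m(j, A) = -(-11*5 + 6)/4 = -(-55 + 6)/4 = -1/4*(-49) = 49/4)
(v(-19, -5) + W)*m(-4, 8) = (7 + 81)*(49/4) = 88*(49/4) = 1078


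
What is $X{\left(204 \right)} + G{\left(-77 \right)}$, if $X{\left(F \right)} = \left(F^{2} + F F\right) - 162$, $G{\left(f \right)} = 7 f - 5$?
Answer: $82526$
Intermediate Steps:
$G{\left(f \right)} = -5 + 7 f$
$X{\left(F \right)} = -162 + 2 F^{2}$ ($X{\left(F \right)} = \left(F^{2} + F^{2}\right) - 162 = 2 F^{2} - 162 = -162 + 2 F^{2}$)
$X{\left(204 \right)} + G{\left(-77 \right)} = \left(-162 + 2 \cdot 204^{2}\right) + \left(-5 + 7 \left(-77\right)\right) = \left(-162 + 2 \cdot 41616\right) - 544 = \left(-162 + 83232\right) - 544 = 83070 - 544 = 82526$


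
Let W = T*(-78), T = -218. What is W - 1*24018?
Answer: -7014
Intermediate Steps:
W = 17004 (W = -218*(-78) = 17004)
W - 1*24018 = 17004 - 1*24018 = 17004 - 24018 = -7014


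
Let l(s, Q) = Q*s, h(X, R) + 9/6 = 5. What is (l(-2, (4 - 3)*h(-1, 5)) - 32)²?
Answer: 1521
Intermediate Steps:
h(X, R) = 7/2 (h(X, R) = -3/2 + 5 = 7/2)
(l(-2, (4 - 3)*h(-1, 5)) - 32)² = (((4 - 3)*(7/2))*(-2) - 32)² = ((1*(7/2))*(-2) - 32)² = ((7/2)*(-2) - 32)² = (-7 - 32)² = (-39)² = 1521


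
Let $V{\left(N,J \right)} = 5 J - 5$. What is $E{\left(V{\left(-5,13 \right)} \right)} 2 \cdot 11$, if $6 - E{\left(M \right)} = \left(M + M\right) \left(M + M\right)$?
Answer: $-316668$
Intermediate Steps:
$V{\left(N,J \right)} = -5 + 5 J$ ($V{\left(N,J \right)} = 5 J - 5 = -5 + 5 J$)
$E{\left(M \right)} = 6 - 4 M^{2}$ ($E{\left(M \right)} = 6 - \left(M + M\right) \left(M + M\right) = 6 - 2 M 2 M = 6 - 4 M^{2}$)
$E{\left(V{\left(-5,13 \right)} \right)} 2 \cdot 11 = \left(6 - 4 \left(-5 + 5 \cdot 13\right)^{2}\right) 2 \cdot 11 = \left(6 - 4 \left(-5 + 65\right)^{2}\right) 22 = \left(6 - 4 \cdot 60^{2}\right) 22 = \left(6 - 14400\right) 22 = \left(-14394\right) 22 = -316668$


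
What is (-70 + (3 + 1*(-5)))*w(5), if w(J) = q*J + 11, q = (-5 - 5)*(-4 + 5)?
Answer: 2808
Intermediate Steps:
q = -10 (q = -10*1 = -10)
w(J) = 11 - 10*J (w(J) = -10*J + 11 = 11 - 10*J)
(-70 + (3 + 1*(-5)))*w(5) = (-70 + (3 + 1*(-5)))*(11 - 10*5) = (-70 + (3 - 5))*(11 - 50) = (-70 - 2)*(-39) = -72*(-39) = 2808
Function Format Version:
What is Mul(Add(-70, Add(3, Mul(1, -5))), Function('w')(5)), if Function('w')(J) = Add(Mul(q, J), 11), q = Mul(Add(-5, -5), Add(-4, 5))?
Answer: 2808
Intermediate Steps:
q = -10 (q = Mul(-10, 1) = -10)
Function('w')(J) = Add(11, Mul(-10, J)) (Function('w')(J) = Add(Mul(-10, J), 11) = Add(11, Mul(-10, J)))
Mul(Add(-70, Add(3, Mul(1, -5))), Function('w')(5)) = Mul(Add(-70, Add(3, Mul(1, -5))), Add(11, Mul(-10, 5))) = Mul(Add(-70, Add(3, -5)), Add(11, -50)) = Mul(Add(-70, -2), -39) = Mul(-72, -39) = 2808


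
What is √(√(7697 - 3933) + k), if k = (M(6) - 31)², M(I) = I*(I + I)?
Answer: √(1681 + 2*√941) ≈ 41.741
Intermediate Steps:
M(I) = 2*I² (M(I) = I*(2*I) = 2*I²)
k = 1681 (k = (2*6² - 31)² = (2*36 - 31)² = (72 - 31)² = 41² = 1681)
√(√(7697 - 3933) + k) = √(√(7697 - 3933) + 1681) = √(√3764 + 1681) = √(2*√941 + 1681) = √(1681 + 2*√941)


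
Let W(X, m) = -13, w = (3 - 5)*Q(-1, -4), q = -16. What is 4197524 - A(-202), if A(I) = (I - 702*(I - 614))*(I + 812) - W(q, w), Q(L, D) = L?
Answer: -345106789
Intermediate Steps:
w = 2 (w = (3 - 5)*(-1) = -2*(-1) = 2)
A(I) = 13 + (812 + I)*(431028 - 701*I) (A(I) = (I - 702*(I - 614))*(I + 812) - 1*(-13) = (I - 702*(-614 + I))*(812 + I) + 13 = (I + (431028 - 702*I))*(812 + I) + 13 = (431028 - 701*I)*(812 + I) + 13 = (812 + I)*(431028 - 701*I) + 13 = 13 + (812 + I)*(431028 - 701*I))
4197524 - A(-202) = 4197524 - (349994749 - 138184*(-202) - 701*(-202)²) = 4197524 - (349994749 + 27913168 - 701*40804) = 4197524 - (349994749 + 27913168 - 28603604) = 4197524 - 1*349304313 = 4197524 - 349304313 = -345106789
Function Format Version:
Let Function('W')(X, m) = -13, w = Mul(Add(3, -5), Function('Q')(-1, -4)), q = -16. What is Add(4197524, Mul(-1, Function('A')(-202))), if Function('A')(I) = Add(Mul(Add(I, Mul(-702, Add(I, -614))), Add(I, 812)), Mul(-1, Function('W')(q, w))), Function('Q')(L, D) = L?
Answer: -345106789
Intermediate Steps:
w = 2 (w = Mul(Add(3, -5), -1) = Mul(-2, -1) = 2)
Function('A')(I) = Add(13, Mul(Add(812, I), Add(431028, Mul(-701, I)))) (Function('A')(I) = Add(Mul(Add(I, Mul(-702, Add(I, -614))), Add(I, 812)), Mul(-1, -13)) = Add(Mul(Add(I, Mul(-702, Add(-614, I))), Add(812, I)), 13) = Add(Mul(Add(I, Add(431028, Mul(-702, I))), Add(812, I)), 13) = Add(Mul(Add(431028, Mul(-701, I)), Add(812, I)), 13) = Add(Mul(Add(812, I), Add(431028, Mul(-701, I))), 13) = Add(13, Mul(Add(812, I), Add(431028, Mul(-701, I)))))
Add(4197524, Mul(-1, Function('A')(-202))) = Add(4197524, Mul(-1, Add(349994749, Mul(-138184, -202), Mul(-701, Pow(-202, 2))))) = Add(4197524, Mul(-1, Add(349994749, 27913168, Mul(-701, 40804)))) = Add(4197524, Mul(-1, Add(349994749, 27913168, -28603604))) = Add(4197524, Mul(-1, 349304313)) = Add(4197524, -349304313) = -345106789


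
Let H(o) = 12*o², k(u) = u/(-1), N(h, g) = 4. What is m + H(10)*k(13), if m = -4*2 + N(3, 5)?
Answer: -15604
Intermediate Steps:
k(u) = -u (k(u) = u*(-1) = -u)
m = -4 (m = -4*2 + 4 = -8 + 4 = -4)
m + H(10)*k(13) = -4 + (12*10²)*(-1*13) = -4 + (12*100)*(-13) = -4 + 1200*(-13) = -4 - 15600 = -15604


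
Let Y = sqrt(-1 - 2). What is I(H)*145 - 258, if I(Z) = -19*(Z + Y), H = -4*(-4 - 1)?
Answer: -55358 - 2755*I*sqrt(3) ≈ -55358.0 - 4771.8*I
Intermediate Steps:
H = 20 (H = -4*(-5) = 20)
Y = I*sqrt(3) (Y = sqrt(-3) = I*sqrt(3) ≈ 1.732*I)
I(Z) = -19*Z - 19*I*sqrt(3) (I(Z) = -19*(Z + I*sqrt(3)) = -19*Z - 19*I*sqrt(3))
I(H)*145 - 258 = (-19*20 - 19*I*sqrt(3))*145 - 258 = (-380 - 19*I*sqrt(3))*145 - 258 = (-55100 - 2755*I*sqrt(3)) - 258 = -55358 - 2755*I*sqrt(3)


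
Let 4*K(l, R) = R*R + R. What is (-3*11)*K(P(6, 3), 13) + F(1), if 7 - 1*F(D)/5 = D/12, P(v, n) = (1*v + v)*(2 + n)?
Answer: -17603/12 ≈ -1466.9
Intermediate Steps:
P(v, n) = 2*v*(2 + n) (P(v, n) = (v + v)*(2 + n) = (2*v)*(2 + n) = 2*v*(2 + n))
K(l, R) = R/4 + R²/4 (K(l, R) = (R*R + R)/4 = (R² + R)/4 = (R + R²)/4 = R/4 + R²/4)
F(D) = 35 - 5*D/12
(-3*11)*K(P(6, 3), 13) + F(1) = (-3*11)*((¼)*13*(1 + 13)) + (35 - 5/12*1) = -33*13*14/4 + (35 - 5/12) = -33*91/2 + 415/12 = -3003/2 + 415/12 = -17603/12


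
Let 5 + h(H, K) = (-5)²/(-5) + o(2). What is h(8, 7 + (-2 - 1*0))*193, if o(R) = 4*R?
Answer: -386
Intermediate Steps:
h(H, K) = -2 (h(H, K) = -5 + ((-5)²/(-5) + 4*2) = -5 + (25*(-⅕) + 8) = -5 + (-5 + 8) = -5 + 3 = -2)
h(8, 7 + (-2 - 1*0))*193 = -2*193 = -386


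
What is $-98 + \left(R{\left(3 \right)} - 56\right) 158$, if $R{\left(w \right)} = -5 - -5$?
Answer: $-8946$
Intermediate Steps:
$R{\left(w \right)} = 0$ ($R{\left(w \right)} = -5 + 5 = 0$)
$-98 + \left(R{\left(3 \right)} - 56\right) 158 = -98 + \left(0 - 56\right) 158 = -98 - 8848 = -8946$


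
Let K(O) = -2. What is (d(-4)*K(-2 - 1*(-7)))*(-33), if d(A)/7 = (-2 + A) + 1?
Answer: -2310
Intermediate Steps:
d(A) = -7 + 7*A (d(A) = 7*((-2 + A) + 1) = 7*(-1 + A) = -7 + 7*A)
(d(-4)*K(-2 - 1*(-7)))*(-33) = ((-7 + 7*(-4))*(-2))*(-33) = ((-7 - 28)*(-2))*(-33) = -35*(-2)*(-33) = 70*(-33) = -2310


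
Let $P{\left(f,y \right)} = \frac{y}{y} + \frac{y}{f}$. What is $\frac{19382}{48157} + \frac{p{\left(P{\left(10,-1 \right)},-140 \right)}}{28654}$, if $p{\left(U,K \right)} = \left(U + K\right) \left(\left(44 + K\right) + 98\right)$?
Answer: $\frac{2709872753}{6899453390} \approx 0.39277$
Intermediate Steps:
$P{\left(f,y \right)} = 1 + \frac{y}{f}$
$p{\left(U,K \right)} = \left(142 + K\right) \left(K + U\right)$ ($p{\left(U,K \right)} = \left(K + U\right) \left(142 + K\right) = \left(142 + K\right) \left(K + U\right)$)
$\frac{19382}{48157} + \frac{p{\left(P{\left(10,-1 \right)},-140 \right)}}{28654} = \frac{19382}{48157} + \frac{\left(-140\right)^{2} + 142 \left(-140\right) + 142 \frac{10 - 1}{10} - 140 \frac{10 - 1}{10}}{28654} = 19382 \cdot \frac{1}{48157} + \left(19600 - 19880 + 142 \cdot \frac{1}{10} \cdot 9 - 140 \cdot \frac{1}{10} \cdot 9\right) \frac{1}{28654} = \frac{19382}{48157} + \left(19600 - 19880 + 142 \cdot \frac{9}{10} - 126\right) \frac{1}{28654} = \frac{19382}{48157} + \left(19600 - 19880 + \frac{639}{5} - 126\right) \frac{1}{28654} = \frac{19382}{48157} - \frac{1391}{143270} = \frac{2709872753}{6899453390}$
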